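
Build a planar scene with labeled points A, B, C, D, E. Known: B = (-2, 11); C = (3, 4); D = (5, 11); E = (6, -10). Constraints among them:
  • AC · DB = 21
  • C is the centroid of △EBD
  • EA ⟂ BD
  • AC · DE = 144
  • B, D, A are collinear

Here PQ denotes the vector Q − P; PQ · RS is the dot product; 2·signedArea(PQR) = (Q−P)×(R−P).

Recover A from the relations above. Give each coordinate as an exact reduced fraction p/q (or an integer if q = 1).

1. A_x = 6  [B, D, A are collinear ∩ EA ⟂ BD]
2. A_y = 11  [B, D, A are collinear ∩ EA ⟂ BD]
   → A = (6, 11)

A = (6, 11)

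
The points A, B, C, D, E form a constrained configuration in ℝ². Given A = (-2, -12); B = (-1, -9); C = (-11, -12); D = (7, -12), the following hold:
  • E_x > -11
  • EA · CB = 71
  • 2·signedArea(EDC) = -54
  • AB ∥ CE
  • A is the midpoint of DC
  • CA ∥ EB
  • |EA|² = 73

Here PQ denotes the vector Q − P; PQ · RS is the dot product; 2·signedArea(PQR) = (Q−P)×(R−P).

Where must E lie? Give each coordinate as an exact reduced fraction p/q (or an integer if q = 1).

E = (-10, -9)

1. E_x = -10  [CA ∥ EB ∩ AB ∥ CE]
2. E_y = -9  [CA ∥ EB ∩ AB ∥ CE]
   → E = (-10, -9)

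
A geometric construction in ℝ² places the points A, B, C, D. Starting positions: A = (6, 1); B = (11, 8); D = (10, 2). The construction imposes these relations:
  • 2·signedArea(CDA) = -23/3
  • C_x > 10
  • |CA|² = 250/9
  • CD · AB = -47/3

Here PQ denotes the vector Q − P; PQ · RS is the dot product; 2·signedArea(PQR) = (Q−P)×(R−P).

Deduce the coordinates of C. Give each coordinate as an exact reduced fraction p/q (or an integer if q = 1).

1. C_x = 31/3  [CD · AB = -47/3 ∩ 2·signedArea(CDA) = -23/3]
2. C_y = 4  [CD · AB = -47/3 ∩ 2·signedArea(CDA) = -23/3]
   → C = (31/3, 4)

C = (31/3, 4)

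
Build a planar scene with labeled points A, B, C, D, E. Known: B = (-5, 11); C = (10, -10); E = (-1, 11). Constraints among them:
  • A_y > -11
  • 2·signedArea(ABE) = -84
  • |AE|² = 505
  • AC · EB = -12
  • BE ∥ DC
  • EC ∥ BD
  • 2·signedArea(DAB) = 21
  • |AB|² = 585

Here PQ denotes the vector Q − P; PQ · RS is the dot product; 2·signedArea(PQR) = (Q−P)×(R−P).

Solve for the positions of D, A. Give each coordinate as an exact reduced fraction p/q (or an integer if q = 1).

A = (7, -10)
D = (6, -10)

1. D_x = 6  [BE ∥ DC ∩ EC ∥ BD]
2. D_y = -10  [BE ∥ DC ∩ EC ∥ BD]
   → D = (6, -10)
3. A_x = 7  [2·signedArea(ABE) = -84 ∩ AC · EB = -12]
4. A_y = -10  [2·signedArea(ABE) = -84 ∩ AC · EB = -12]
   → A = (7, -10)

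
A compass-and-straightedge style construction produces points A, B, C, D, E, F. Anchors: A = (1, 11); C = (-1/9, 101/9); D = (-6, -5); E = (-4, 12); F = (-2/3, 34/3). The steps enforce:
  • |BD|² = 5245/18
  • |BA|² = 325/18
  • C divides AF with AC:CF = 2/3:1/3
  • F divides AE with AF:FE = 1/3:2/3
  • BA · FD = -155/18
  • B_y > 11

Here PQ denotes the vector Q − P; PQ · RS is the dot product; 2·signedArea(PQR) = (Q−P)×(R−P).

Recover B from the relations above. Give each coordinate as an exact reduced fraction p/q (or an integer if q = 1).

1. B_x = -19/6  [line 16/3·x + 49/3·y + -3175/18 = 0 ∩ |BA|² = 325/18]
2. B_y = 71/6  [line 16/3·x + 49/3·y + -3175/18 = 0 ∩ |BA|² = 325/18]
   → B = (-19/6, 71/6)

B = (-19/6, 71/6)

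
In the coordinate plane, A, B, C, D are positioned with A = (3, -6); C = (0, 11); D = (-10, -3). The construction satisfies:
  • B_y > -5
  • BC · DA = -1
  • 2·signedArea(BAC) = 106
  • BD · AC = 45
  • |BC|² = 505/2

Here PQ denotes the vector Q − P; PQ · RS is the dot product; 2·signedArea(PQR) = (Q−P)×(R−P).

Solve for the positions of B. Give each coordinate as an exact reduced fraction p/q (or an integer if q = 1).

1. B_x = -7/2  [BC · DA = -1 ∩ 2·signedArea(BAC) = 106]
2. B_y = -9/2  [BC · DA = -1 ∩ 2·signedArea(BAC) = 106]
   → B = (-7/2, -9/2)

B = (-7/2, -9/2)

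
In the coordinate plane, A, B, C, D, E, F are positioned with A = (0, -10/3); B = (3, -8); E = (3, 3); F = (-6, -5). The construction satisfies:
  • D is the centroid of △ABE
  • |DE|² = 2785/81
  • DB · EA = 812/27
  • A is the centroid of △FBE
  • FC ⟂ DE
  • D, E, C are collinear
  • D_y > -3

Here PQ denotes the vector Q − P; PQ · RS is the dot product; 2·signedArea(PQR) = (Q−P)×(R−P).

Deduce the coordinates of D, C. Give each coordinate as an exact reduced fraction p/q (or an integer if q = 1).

C = (3882/2785, -17489/2785)
D = (2, -25/9)

1. D_x = 2  [D is the centroid of △ABE]
2. D_y = -25/9  [D is the centroid of △ABE]
   → D = (2, -25/9)
3. C_x = 3882/2785  [D, E, C are collinear ∩ FC ⟂ DE]
4. C_y = -17489/2785  [D, E, C are collinear ∩ FC ⟂ DE]
   → C = (3882/2785, -17489/2785)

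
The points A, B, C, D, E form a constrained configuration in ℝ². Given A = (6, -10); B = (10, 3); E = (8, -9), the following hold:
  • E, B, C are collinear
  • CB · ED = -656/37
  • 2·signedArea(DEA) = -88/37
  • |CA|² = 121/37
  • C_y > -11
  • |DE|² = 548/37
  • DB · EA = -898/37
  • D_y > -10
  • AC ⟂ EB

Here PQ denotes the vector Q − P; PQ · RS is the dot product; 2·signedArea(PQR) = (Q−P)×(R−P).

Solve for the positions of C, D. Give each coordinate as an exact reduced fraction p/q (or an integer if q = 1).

1. C_x = 288/37  [E, B, C are collinear ∩ AC ⟂ EB]
2. C_y = -381/37  [E, B, C are collinear ∩ AC ⟂ EB]
   → C = (288/37, -381/37)
3. D_x = 156/37  [2·signedArea(DEA) = -88/37 ∩ DB · EA = -898/37]
4. D_y = -359/37  [2·signedArea(DEA) = -88/37 ∩ DB · EA = -898/37]
   → D = (156/37, -359/37)

C = (288/37, -381/37)
D = (156/37, -359/37)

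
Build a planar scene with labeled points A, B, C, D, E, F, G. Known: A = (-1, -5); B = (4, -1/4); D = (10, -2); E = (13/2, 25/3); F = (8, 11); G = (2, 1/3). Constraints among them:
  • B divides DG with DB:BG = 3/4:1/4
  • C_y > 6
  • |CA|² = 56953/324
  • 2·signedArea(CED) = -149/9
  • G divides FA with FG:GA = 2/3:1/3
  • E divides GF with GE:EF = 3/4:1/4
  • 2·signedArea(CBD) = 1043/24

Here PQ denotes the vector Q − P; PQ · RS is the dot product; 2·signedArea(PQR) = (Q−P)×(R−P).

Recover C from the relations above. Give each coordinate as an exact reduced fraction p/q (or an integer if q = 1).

1. C_x = 11/2  [2·signedArea(CED) = -149/9 ∩ 2·signedArea(CBD) = 1043/24]
2. C_y = 59/9  [2·signedArea(CED) = -149/9 ∩ 2·signedArea(CBD) = 1043/24]
   → C = (11/2, 59/9)

C = (11/2, 59/9)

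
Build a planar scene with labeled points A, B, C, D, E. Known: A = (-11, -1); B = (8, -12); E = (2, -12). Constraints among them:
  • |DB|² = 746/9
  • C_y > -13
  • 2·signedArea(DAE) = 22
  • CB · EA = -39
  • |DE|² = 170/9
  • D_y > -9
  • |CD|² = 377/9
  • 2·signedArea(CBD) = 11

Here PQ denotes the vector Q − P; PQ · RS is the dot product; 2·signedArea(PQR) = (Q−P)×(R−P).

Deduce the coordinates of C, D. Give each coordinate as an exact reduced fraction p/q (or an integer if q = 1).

1. D_x = -1/3  [line 11·x + 13·y + 112 = 0 ∩ |DE|² = 170/9]
2. D_y = -25/3  [line 11·x + 13·y + 112 = 0 ∩ |DE|² = 170/9]
   → D = (-1/3, -25/3)
3. C_x = 5  [CB · EA = -39 ∩ 2·signedArea(CBD) = 11]
4. C_y = -12  [CB · EA = -39 ∩ 2·signedArea(CBD) = 11]
   → C = (5, -12)

C = (5, -12)
D = (-1/3, -25/3)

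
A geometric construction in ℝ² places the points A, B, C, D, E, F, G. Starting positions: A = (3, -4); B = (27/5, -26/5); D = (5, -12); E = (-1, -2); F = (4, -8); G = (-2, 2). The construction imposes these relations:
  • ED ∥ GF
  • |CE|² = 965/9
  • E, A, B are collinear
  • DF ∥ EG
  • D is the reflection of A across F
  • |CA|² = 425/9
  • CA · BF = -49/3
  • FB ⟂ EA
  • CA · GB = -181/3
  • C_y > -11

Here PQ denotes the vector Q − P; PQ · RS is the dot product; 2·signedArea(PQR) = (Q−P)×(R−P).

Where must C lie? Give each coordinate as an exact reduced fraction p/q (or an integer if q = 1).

C = (14/3, -32/3)

1. C_x = 14/3  [CA · GB = -181/3 ∩ CA · BF = -49/3]
2. C_y = -32/3  [CA · GB = -181/3 ∩ CA · BF = -49/3]
   → C = (14/3, -32/3)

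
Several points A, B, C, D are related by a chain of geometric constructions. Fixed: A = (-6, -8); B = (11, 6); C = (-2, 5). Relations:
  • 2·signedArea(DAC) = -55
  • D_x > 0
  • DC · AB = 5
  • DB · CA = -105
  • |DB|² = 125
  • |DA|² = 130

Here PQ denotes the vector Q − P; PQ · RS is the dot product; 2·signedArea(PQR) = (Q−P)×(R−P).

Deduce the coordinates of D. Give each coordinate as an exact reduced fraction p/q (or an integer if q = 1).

D = (1, 1)

1. D_x = 1  [DB · CA = -105 ∩ 2·signedArea(DAC) = -55]
2. D_y = 1  [DB · CA = -105 ∩ 2·signedArea(DAC) = -55]
   → D = (1, 1)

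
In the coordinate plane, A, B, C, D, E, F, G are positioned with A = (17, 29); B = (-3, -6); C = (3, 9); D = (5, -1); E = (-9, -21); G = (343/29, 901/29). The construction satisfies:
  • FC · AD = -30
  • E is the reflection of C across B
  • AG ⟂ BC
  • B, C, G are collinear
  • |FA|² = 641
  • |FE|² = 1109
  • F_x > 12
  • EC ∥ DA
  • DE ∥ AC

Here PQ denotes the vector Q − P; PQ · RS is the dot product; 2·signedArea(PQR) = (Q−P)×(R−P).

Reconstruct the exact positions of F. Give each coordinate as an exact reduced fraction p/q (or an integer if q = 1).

1. F_x = 13  [line 12·x + 30·y + -276 = 0 ∩ |FA|² = 641]
2. F_y = 4  [line 12·x + 30·y + -276 = 0 ∩ |FA|² = 641]
   → F = (13, 4)

F = (13, 4)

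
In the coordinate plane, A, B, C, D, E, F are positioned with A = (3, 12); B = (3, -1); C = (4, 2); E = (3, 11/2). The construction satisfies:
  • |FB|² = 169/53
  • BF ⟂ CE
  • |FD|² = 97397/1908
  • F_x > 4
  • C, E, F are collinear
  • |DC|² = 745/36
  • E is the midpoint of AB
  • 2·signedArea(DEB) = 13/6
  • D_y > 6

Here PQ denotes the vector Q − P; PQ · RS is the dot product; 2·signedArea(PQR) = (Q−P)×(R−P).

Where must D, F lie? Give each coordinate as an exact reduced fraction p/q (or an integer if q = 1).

1. D_x = 10/3  [2·signedArea(DEB) = 13/6]
2. D_y = 13/2  [|DC|² = 745/36]
   → D = (10/3, 13/2)
3. F_x = 250/53  [C, E, F are collinear ∩ BF ⟂ CE]
4. F_y = -27/53  [C, E, F are collinear ∩ BF ⟂ CE]
   → F = (250/53, -27/53)

D = (10/3, 13/2)
F = (250/53, -27/53)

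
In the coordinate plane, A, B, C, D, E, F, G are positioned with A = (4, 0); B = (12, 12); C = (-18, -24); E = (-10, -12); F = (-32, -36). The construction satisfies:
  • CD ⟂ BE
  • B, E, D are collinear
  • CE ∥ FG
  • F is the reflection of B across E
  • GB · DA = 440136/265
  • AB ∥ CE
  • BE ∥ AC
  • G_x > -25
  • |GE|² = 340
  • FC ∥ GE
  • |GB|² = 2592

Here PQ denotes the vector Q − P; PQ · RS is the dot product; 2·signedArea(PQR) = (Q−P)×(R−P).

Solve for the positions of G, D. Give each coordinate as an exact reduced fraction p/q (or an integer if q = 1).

1. G_x = -24  [FC ∥ GE ∩ CE ∥ FG]
2. G_y = -24  [FC ∥ GE ∩ CE ∥ FG]
   → G = (-24, -24)
3. D_x = -5202/265  [B, E, D are collinear ∩ CD ⟂ BE]
4. D_y = -5964/265  [B, E, D are collinear ∩ CD ⟂ BE]
   → D = (-5202/265, -5964/265)

D = (-5202/265, -5964/265)
G = (-24, -24)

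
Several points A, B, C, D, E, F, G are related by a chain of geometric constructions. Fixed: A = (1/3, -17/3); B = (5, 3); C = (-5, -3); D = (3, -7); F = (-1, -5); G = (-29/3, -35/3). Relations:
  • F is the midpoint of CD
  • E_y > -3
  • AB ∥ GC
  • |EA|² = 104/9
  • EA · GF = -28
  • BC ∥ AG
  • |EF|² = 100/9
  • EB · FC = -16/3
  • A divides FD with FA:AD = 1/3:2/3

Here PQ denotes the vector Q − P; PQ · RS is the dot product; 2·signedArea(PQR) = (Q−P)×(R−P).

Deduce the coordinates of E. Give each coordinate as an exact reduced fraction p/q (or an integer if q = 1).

1. E_x = 1  [EA · GF = -28 ∩ EB · FC = -16/3]
2. E_y = -7/3  [EA · GF = -28 ∩ EB · FC = -16/3]
   → E = (1, -7/3)

E = (1, -7/3)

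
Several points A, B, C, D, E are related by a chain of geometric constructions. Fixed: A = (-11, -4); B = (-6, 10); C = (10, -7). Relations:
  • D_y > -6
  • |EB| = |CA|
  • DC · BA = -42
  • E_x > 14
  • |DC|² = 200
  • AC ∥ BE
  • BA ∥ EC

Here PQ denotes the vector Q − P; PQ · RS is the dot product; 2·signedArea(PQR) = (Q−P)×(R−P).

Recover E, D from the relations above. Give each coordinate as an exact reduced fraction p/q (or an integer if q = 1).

1. E_x = 15  [BA ∥ EC ∩ AC ∥ BE]
2. E_y = 7  [BA ∥ EC ∩ AC ∥ BE]
   → E = (15, 7)
3. D_x = -4  [line 5·x + 14·y + 90 = 0 ∩ |DC|² = 200]
4. D_y = -5  [line 5·x + 14·y + 90 = 0 ∩ |DC|² = 200]
   → D = (-4, -5)

D = (-4, -5)
E = (15, 7)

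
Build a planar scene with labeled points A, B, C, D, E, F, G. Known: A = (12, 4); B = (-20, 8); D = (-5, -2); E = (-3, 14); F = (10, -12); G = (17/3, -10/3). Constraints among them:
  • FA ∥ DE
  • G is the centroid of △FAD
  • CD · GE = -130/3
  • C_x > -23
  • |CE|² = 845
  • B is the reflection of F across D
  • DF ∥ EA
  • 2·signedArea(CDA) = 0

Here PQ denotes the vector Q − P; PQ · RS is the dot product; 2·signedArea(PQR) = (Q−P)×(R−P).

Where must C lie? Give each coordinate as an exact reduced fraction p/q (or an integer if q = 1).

1. C_x = -22  [2·signedArea(CDA) = 0 ∩ CD · GE = -130/3]
2. C_y = -8  [2·signedArea(CDA) = 0 ∩ CD · GE = -130/3]
   → C = (-22, -8)

C = (-22, -8)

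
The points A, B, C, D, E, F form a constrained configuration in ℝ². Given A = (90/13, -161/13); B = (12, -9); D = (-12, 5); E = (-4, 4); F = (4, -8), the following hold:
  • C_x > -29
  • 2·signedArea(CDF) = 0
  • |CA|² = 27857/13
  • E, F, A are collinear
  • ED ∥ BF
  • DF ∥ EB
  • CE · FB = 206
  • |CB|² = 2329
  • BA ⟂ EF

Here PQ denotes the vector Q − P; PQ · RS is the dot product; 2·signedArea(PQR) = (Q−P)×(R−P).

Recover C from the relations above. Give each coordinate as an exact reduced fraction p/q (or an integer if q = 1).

1. C_x = -28  [2·signedArea(CDF) = 0 ∩ CE · FB = 206]
2. C_y = 18  [2·signedArea(CDF) = 0 ∩ CE · FB = 206]
   → C = (-28, 18)

C = (-28, 18)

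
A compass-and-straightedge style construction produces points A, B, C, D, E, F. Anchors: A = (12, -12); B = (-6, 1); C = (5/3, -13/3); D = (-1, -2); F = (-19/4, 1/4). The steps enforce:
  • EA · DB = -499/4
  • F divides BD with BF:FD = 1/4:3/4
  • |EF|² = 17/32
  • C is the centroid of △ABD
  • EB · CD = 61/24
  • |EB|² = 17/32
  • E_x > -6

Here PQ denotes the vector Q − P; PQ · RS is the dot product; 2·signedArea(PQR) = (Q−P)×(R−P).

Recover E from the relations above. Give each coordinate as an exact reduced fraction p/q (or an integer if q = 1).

E = (-43/8, 5/8)

1. E_x = -43/8  [EB · CD = 61/24 ∩ EA · DB = -499/4]
2. E_y = 5/8  [EB · CD = 61/24 ∩ EA · DB = -499/4]
   → E = (-43/8, 5/8)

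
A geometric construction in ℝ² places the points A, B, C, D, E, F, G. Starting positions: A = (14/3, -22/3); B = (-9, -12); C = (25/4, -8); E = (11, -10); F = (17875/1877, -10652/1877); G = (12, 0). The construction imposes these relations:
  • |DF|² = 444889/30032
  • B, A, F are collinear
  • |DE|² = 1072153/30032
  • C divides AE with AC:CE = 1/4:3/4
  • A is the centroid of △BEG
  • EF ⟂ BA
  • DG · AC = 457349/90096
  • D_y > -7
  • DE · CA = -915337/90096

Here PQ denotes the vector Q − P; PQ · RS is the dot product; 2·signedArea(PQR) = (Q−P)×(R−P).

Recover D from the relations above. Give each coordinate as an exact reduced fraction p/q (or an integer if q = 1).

D = (44153/7508, -25973/3754)

1. D_x = 44153/7508  [line 19/12·x + -2/3·y + -1254475/90096 = 0 ∩ |DE|² = 1072153/30032]
2. D_y = -25973/3754  [line 19/12·x + -2/3·y + -1254475/90096 = 0 ∩ |DE|² = 1072153/30032]
   → D = (44153/7508, -25973/3754)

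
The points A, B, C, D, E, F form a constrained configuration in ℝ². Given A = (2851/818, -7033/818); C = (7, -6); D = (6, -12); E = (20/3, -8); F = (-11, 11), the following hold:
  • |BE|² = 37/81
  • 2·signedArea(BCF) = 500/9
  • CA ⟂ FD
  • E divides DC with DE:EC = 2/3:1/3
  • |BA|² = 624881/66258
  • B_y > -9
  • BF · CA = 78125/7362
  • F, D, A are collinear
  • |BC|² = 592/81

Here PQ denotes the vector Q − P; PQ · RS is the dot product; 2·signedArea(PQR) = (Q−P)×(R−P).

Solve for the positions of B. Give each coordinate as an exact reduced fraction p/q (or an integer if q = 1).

B = (59/9, -26/3)

1. B_x = 59/9  [BF · CA = 78125/7362 ∩ 2·signedArea(BCF) = 500/9]
2. B_y = -26/3  [BF · CA = 78125/7362 ∩ 2·signedArea(BCF) = 500/9]
   → B = (59/9, -26/3)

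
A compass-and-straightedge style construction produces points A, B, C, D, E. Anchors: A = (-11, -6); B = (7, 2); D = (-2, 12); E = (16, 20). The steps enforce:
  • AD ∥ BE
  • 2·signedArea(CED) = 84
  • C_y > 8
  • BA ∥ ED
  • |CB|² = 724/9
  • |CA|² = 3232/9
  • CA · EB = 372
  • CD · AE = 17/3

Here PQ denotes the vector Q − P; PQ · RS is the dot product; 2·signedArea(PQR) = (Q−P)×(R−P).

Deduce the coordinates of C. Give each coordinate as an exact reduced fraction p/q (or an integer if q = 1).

C = (1, 26/3)

1. C_x = 1  [2·signedArea(CED) = 84 ∩ CD · AE = 17/3]
2. C_y = 26/3  [2·signedArea(CED) = 84 ∩ CD · AE = 17/3]
   → C = (1, 26/3)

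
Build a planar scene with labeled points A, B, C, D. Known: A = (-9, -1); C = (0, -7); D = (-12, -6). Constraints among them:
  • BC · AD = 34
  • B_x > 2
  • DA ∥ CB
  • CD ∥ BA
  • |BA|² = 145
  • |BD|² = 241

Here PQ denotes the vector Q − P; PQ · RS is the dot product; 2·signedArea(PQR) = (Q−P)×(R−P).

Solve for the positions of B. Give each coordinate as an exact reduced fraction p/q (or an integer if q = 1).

1. B_x = 3  [CD ∥ BA ∩ DA ∥ CB]
2. B_y = -2  [CD ∥ BA ∩ DA ∥ CB]
   → B = (3, -2)

B = (3, -2)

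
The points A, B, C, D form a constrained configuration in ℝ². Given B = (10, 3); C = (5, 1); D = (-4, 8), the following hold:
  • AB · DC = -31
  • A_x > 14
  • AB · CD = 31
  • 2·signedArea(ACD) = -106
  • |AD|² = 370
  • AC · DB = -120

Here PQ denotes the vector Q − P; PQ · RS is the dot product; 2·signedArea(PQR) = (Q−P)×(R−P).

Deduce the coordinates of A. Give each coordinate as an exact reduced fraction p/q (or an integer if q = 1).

1. A_x = 15  [AB · DC = -31 ∩ 2·signedArea(ACD) = -106]
2. A_y = 5  [AB · DC = -31 ∩ 2·signedArea(ACD) = -106]
   → A = (15, 5)

A = (15, 5)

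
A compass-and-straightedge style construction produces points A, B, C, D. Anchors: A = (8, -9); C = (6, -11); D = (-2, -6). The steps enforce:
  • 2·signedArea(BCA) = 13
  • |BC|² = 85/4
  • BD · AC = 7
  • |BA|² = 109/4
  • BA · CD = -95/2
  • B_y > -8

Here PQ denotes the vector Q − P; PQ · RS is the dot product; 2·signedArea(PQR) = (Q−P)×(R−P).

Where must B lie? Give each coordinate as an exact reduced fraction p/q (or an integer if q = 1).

B = (3, -15/2)

1. B_x = 3  [BD · AC = 7 ∩ BA · CD = -95/2]
2. B_y = -15/2  [BD · AC = 7 ∩ BA · CD = -95/2]
   → B = (3, -15/2)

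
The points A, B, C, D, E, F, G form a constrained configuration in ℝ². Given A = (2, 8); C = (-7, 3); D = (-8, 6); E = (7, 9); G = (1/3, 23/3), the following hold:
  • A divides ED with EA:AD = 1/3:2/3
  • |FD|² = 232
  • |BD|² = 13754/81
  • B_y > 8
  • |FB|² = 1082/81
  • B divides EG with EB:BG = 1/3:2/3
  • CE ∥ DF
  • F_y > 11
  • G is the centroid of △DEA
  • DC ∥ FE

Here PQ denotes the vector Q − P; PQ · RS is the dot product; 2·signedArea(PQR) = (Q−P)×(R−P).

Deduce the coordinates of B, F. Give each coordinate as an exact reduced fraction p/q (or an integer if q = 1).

B = (43/9, 77/9)
F = (6, 12)

1. B_x = 43/9  [B divides EG with EB:BG = 1/3:2/3]
2. B_y = 77/9  [B divides EG with EB:BG = 1/3:2/3]
   → B = (43/9, 77/9)
3. F_x = 6  [DC ∥ FE ∩ CE ∥ DF]
4. F_y = 12  [DC ∥ FE ∩ CE ∥ DF]
   → F = (6, 12)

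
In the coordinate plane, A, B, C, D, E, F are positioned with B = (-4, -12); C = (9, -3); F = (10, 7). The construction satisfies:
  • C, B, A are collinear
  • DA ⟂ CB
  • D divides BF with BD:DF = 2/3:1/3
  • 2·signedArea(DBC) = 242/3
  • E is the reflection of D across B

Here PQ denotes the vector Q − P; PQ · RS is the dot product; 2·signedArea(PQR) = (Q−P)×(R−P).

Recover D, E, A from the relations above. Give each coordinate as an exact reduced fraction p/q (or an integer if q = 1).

1. D_x = 16/3  [D divides BF with BD:DF = 2/3:1/3]
2. D_y = 2/3  [D divides BF with BD:DF = 2/3:1/3]
   → D = (16/3, 2/3)
3. E_x = -40/3  [E is the reflection of D across B]
4. E_y = -74/3  [E is the reflection of D across B]
   → E = (-40/3, -74/3)
5. A_x = 3089/375  [C, B, A are collinear ∩ DA ⟂ CB]
6. A_y = -441/125  [C, B, A are collinear ∩ DA ⟂ CB]
   → A = (3089/375, -441/125)

A = (3089/375, -441/125)
D = (16/3, 2/3)
E = (-40/3, -74/3)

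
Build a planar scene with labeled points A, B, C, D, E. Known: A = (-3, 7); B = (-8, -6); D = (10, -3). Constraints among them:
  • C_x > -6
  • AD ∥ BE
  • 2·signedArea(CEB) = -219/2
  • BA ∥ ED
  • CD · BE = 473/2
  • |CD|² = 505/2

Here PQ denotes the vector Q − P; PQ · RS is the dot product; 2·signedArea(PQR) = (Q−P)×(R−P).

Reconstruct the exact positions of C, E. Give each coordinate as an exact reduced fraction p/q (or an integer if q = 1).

C = (-11/2, 1/2)
E = (5, -16)

1. E_x = 5  [BA ∥ ED ∩ AD ∥ BE]
2. E_y = -16  [BA ∥ ED ∩ AD ∥ BE]
   → E = (5, -16)
3. C_x = -11/2  [CD · BE = 473/2 ∩ 2·signedArea(CEB) = -219/2]
4. C_y = 1/2  [CD · BE = 473/2 ∩ 2·signedArea(CEB) = -219/2]
   → C = (-11/2, 1/2)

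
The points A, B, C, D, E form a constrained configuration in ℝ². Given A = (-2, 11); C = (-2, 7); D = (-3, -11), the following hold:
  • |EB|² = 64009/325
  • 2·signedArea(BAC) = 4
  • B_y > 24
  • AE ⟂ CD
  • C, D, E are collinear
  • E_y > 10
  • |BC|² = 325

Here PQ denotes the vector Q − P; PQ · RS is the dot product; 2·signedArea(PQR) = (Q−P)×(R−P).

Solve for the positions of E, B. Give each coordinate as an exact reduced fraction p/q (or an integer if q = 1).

B = (-1, 25)
E = (-578/325, 3571/325)

1. E_x = -578/325  [C, D, E are collinear ∩ AE ⟂ CD]
2. E_y = 3571/325  [C, D, E are collinear ∩ AE ⟂ CD]
   → E = (-578/325, 3571/325)
3. B_x = -1  [2·signedArea(BAC) = 4]
4. B_y = 25  [|BC|² = 325]
   → B = (-1, 25)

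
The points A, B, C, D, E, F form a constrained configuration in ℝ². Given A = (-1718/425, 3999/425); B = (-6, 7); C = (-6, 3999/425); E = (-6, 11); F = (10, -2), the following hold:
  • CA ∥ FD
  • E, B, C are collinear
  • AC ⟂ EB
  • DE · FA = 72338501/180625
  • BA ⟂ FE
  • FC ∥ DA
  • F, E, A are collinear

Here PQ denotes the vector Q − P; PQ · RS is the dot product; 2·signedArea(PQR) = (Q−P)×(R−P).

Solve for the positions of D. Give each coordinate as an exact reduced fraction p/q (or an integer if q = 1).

1. D_x = 5082/425  [FC ∥ DA ∩ CA ∥ FD]
2. D_y = -2  [FC ∥ DA ∩ CA ∥ FD]
   → D = (5082/425, -2)

D = (5082/425, -2)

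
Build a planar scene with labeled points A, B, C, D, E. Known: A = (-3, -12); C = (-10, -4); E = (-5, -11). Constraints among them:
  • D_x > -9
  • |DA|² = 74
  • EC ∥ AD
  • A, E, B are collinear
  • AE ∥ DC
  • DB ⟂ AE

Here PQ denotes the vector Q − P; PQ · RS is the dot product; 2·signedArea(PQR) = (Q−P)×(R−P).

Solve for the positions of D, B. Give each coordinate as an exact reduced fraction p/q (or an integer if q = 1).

B = (-49/5, -43/5)
D = (-8, -5)

1. D_x = -8  [AE ∥ DC ∩ EC ∥ AD]
2. D_y = -5  [AE ∥ DC ∩ EC ∥ AD]
   → D = (-8, -5)
3. B_x = -49/5  [A, E, B are collinear ∩ DB ⟂ AE]
4. B_y = -43/5  [A, E, B are collinear ∩ DB ⟂ AE]
   → B = (-49/5, -43/5)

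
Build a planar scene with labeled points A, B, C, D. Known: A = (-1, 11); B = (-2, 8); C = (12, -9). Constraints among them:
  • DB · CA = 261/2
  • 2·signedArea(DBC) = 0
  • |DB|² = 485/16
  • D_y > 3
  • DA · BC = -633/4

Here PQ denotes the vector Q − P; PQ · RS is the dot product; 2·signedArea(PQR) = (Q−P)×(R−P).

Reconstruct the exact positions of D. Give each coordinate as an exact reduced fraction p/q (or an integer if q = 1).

D = (3/2, 15/4)

1. D_x = 3/2  [2·signedArea(DBC) = 0 ∩ DA · BC = -633/4]
2. D_y = 15/4  [2·signedArea(DBC) = 0 ∩ DA · BC = -633/4]
   → D = (3/2, 15/4)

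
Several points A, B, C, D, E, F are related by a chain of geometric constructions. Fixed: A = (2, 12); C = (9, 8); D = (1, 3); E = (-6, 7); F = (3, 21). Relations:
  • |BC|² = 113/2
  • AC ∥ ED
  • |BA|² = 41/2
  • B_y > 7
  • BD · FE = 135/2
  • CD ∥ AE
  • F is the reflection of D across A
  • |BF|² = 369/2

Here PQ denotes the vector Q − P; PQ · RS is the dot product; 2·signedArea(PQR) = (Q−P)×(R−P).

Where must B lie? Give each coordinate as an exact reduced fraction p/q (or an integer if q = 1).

1. B_x = 3/2  [line 9·x + 14·y + -237/2 = 0 ∩ |BC|² = 113/2]
2. B_y = 15/2  [line 9·x + 14·y + -237/2 = 0 ∩ |BC|² = 113/2]
   → B = (3/2, 15/2)

B = (3/2, 15/2)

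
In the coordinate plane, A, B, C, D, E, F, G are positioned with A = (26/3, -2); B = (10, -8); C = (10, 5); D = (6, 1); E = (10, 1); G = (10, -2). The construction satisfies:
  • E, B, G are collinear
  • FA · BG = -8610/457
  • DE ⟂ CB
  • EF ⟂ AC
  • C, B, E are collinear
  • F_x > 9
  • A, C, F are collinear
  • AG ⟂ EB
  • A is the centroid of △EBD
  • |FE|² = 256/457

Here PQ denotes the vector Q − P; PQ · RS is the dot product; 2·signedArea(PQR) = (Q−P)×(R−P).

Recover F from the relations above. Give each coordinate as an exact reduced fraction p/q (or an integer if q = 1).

F = (4234/457, 521/457)

1. F_x = 4234/457  [A, C, F are collinear ∩ EF ⟂ AC]
2. F_y = 521/457  [A, C, F are collinear ∩ EF ⟂ AC]
   → F = (4234/457, 521/457)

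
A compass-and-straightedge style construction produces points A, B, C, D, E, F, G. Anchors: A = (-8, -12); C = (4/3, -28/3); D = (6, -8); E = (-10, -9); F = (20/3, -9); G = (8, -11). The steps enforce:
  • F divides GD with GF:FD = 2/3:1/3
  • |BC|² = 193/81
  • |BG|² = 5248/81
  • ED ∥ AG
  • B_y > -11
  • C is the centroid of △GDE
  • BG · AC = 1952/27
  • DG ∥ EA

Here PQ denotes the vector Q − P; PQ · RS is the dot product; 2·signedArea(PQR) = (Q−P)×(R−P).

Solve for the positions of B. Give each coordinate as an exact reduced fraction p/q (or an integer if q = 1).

B = (0, -91/9)

1. B_x = 0  [line -28/3·x + -8/3·y + -728/27 = 0 ∩ |BG|² = 5248/81]
2. B_y = -91/9  [line -28/3·x + -8/3·y + -728/27 = 0 ∩ |BG|² = 5248/81]
   → B = (0, -91/9)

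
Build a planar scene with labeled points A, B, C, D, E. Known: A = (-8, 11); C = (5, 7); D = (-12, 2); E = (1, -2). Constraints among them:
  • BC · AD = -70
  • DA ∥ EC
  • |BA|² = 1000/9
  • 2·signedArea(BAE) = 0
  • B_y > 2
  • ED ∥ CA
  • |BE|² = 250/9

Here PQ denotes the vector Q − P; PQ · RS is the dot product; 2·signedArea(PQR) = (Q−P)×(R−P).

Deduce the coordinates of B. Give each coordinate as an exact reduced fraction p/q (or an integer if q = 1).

1. B_x = -2  [2·signedArea(BAE) = 0 ∩ BC · AD = -70]
2. B_y = 7/3  [2·signedArea(BAE) = 0 ∩ BC · AD = -70]
   → B = (-2, 7/3)

B = (-2, 7/3)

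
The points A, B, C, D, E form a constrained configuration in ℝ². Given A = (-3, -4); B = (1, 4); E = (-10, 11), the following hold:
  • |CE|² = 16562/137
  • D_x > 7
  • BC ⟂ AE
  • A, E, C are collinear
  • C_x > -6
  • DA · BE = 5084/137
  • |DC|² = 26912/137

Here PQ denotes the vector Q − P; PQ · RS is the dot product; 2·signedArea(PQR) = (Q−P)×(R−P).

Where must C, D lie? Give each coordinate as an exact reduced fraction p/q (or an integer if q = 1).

1. C_x = -733/137  [A, E, C are collinear ∩ BC ⟂ AE]
2. C_y = 142/137  [A, E, C are collinear ∩ BC ⟂ AE]
   → C = (-733/137, 142/137)
3. D_x = 1007/137  [line 11·x + -7·y + -4399/137 = 0 ∩ |DC|² = 26912/137]
4. D_y = 954/137  [line 11·x + -7·y + -4399/137 = 0 ∩ |DC|² = 26912/137]
   → D = (1007/137, 954/137)

C = (-733/137, 142/137)
D = (1007/137, 954/137)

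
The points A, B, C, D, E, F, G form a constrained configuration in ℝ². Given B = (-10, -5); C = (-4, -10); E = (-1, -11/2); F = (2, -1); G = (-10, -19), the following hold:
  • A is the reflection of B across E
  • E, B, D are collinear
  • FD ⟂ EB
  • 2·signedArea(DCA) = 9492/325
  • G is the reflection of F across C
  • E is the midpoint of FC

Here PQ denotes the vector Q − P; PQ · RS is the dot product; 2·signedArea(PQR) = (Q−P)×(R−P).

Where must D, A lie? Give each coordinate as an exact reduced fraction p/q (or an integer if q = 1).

A = (8, -6)
D = (566/325, -1837/325)

1. D_x = 566/325  [E, B, D are collinear ∩ FD ⟂ EB]
2. D_y = -1837/325  [E, B, D are collinear ∩ FD ⟂ EB]
   → D = (566/325, -1837/325)
3. A_x = 8  [A is the reflection of B across E]
4. A_y = -6  [A is the reflection of B across E]
   → A = (8, -6)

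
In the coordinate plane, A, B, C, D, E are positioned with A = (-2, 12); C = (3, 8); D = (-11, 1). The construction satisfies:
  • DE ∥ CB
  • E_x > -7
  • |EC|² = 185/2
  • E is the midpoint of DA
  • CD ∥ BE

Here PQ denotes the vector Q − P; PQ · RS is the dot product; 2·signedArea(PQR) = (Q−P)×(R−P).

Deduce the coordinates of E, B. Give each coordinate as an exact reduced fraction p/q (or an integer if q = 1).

B = (15/2, 27/2)
E = (-13/2, 13/2)

1. E_x = -13/2  [E is the midpoint of DA]
2. E_y = 13/2  [E is the midpoint of DA]
   → E = (-13/2, 13/2)
3. B_x = 15/2  [CD ∥ BE ∩ DE ∥ CB]
4. B_y = 27/2  [CD ∥ BE ∩ DE ∥ CB]
   → B = (15/2, 27/2)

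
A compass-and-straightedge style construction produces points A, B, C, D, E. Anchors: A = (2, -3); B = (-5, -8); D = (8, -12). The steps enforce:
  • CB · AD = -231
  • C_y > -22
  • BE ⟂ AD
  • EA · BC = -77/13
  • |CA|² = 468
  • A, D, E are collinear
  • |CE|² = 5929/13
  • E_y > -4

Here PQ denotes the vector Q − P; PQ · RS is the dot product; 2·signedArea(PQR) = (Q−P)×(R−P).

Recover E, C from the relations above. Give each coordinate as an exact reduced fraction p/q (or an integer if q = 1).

1. E_x = 28/13  [A, D, E are collinear ∩ BE ⟂ AD]
2. E_y = -42/13  [A, D, E are collinear ∩ BE ⟂ AD]
   → E = (28/13, -42/13)
3. C_x = 14  [line -6·x + 9·y + 273 = 0 ∩ |CA|² = 468]
4. C_y = -21  [line -6·x + 9·y + 273 = 0 ∩ |CA|² = 468]
   → C = (14, -21)

C = (14, -21)
E = (28/13, -42/13)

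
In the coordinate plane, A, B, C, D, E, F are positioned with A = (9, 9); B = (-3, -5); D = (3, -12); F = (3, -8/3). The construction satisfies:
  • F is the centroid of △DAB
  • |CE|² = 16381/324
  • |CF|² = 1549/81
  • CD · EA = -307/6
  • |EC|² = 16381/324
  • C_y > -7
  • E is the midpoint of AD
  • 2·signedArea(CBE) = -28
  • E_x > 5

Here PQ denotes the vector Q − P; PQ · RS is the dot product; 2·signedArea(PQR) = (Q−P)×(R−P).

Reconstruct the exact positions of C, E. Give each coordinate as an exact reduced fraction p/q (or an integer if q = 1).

C = (1, -59/9)
E = (6, -3/2)

1. E_x = 6  [E is the midpoint of AD]
2. E_y = -3/2  [E is the midpoint of AD]
   → E = (6, -3/2)
3. C_x = 1  [2·signedArea(CBE) = -28 ∩ CD · EA = -307/6]
4. C_y = -59/9  [2·signedArea(CBE) = -28 ∩ CD · EA = -307/6]
   → C = (1, -59/9)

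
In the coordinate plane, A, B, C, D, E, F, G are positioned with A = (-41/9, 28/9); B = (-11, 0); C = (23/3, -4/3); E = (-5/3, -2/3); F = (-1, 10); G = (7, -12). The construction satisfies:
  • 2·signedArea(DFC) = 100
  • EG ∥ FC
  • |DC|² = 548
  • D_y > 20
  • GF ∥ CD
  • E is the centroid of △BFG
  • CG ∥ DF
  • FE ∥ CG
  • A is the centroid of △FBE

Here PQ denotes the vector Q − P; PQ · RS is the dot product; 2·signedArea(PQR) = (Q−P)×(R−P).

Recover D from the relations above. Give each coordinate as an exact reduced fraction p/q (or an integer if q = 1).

D = (-1/3, 62/3)

1. D_x = -1/3  [CG ∥ DF ∩ GF ∥ CD]
2. D_y = 62/3  [CG ∥ DF ∩ GF ∥ CD]
   → D = (-1/3, 62/3)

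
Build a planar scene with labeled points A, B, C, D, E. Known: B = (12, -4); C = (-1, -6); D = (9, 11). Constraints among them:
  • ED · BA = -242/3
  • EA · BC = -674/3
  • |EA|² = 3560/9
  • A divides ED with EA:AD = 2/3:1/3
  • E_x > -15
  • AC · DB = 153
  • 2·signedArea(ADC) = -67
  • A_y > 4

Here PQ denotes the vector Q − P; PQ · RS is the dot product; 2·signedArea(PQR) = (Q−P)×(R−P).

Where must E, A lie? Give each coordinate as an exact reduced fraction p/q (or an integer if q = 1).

A = (4/3, 14/3)
E = (-14, -8)

1. A_x = 4/3  [2·signedArea(ADC) = -67 ∩ AC · DB = 153]
2. A_y = 14/3  [2·signedArea(ADC) = -67 ∩ AC · DB = 153]
   → A = (4/3, 14/3)
3. E_x = -14  [EA · BC = -674/3 ∩ A divides ED with EA:AD = 2/3:1/3]
4. E_y = -8  [EA · BC = -674/3 ∩ A divides ED with EA:AD = 2/3:1/3]
   → E = (-14, -8)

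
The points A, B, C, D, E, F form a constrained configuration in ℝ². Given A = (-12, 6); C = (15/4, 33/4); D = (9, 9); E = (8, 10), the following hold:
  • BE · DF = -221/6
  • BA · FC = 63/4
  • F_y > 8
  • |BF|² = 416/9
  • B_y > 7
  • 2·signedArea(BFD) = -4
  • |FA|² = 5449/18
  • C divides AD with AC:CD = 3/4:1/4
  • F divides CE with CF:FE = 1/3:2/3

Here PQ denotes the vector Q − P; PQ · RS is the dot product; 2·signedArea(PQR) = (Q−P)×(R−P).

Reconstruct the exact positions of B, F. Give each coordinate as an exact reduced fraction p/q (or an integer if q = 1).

1. F_x = 31/6  [F divides CE with CF:FE = 1/3:2/3]
2. F_y = 53/6  [F divides CE with CF:FE = 1/3:2/3]
   → F = (31/6, 53/6)
3. B_x = -3/2  [BE · DF = -221/6 ∩ BA · FC = 63/4]
4. B_y = 15/2  [BE · DF = -221/6 ∩ BA · FC = 63/4]
   → B = (-3/2, 15/2)

B = (-3/2, 15/2)
F = (31/6, 53/6)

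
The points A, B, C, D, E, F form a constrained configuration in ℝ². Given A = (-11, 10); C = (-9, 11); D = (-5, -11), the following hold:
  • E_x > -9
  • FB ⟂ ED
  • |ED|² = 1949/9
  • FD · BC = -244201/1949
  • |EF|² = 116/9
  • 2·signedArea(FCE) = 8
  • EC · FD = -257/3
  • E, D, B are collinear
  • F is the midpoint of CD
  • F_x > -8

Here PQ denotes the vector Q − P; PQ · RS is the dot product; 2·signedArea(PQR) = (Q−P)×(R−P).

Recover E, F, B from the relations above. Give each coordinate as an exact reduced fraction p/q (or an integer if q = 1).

1. F_x = -7  [F is the midpoint of CD]
2. F_y = 0  [F is the midpoint of CD]
   → F = (-7, 0)
3. E_x = -25/3  [EC · FD = -257/3 ∩ 2·signedArea(FCE) = 8]
4. E_y = 10/3  [EC · FD = -257/3 ∩ 2·signedArea(FCE) = 8]
   → E = (-25/3, 10/3)
5. B_x = -14675/1949  [E, D, B are collinear ∩ FB ⟂ ED]
6. B_y = -240/1949  [E, D, B are collinear ∩ FB ⟂ ED]
   → B = (-14675/1949, -240/1949)

B = (-14675/1949, -240/1949)
E = (-25/3, 10/3)
F = (-7, 0)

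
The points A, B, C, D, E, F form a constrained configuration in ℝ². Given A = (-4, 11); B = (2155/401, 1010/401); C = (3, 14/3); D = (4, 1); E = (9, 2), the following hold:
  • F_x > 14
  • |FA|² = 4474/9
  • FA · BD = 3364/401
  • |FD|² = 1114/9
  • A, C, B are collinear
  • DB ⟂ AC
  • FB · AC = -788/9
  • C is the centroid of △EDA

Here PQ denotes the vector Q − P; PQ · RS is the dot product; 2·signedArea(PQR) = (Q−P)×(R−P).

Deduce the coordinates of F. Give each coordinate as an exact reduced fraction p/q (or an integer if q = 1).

F = (15, -2/3)

1. F_x = 15  [FA · BD = 3364/401 ∩ FB · AC = -788/9]
2. F_y = -2/3  [FA · BD = 3364/401 ∩ FB · AC = -788/9]
   → F = (15, -2/3)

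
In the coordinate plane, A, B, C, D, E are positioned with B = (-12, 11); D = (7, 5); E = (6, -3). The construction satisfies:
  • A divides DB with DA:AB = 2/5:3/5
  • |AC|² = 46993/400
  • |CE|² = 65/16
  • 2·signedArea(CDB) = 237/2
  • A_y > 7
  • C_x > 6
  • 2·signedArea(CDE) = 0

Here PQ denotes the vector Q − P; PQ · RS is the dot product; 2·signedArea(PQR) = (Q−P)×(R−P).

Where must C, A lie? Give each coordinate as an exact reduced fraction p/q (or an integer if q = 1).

1. C_x = 25/4  [2·signedArea(CDE) = 0 ∩ 2·signedArea(CDB) = 237/2]
2. C_y = -1  [2·signedArea(CDE) = 0 ∩ 2·signedArea(CDB) = 237/2]
   → C = (25/4, -1)
3. A_x = -3/5  [A divides DB with DA:AB = 2/5:3/5]
4. A_y = 37/5  [A divides DB with DA:AB = 2/5:3/5]
   → A = (-3/5, 37/5)

A = (-3/5, 37/5)
C = (25/4, -1)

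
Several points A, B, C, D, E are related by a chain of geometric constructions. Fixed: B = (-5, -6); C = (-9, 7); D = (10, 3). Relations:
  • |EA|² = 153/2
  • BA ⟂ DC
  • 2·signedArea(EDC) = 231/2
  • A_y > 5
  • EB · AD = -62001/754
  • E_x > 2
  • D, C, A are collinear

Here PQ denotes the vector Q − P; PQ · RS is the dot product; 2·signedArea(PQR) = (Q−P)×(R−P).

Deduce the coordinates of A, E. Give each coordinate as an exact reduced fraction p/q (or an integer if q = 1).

A = (-961/377, 2127/377)
E = (5/2, -3/2)

1. A_x = -961/377  [D, C, A are collinear ∩ BA ⟂ DC]
2. A_y = 2127/377  [D, C, A are collinear ∩ BA ⟂ DC]
   → A = (-961/377, 2127/377)
3. E_x = 5/2  [2·signedArea(EDC) = 231/2 ∩ EB · AD = -62001/754]
4. E_y = -3/2  [2·signedArea(EDC) = 231/2 ∩ EB · AD = -62001/754]
   → E = (5/2, -3/2)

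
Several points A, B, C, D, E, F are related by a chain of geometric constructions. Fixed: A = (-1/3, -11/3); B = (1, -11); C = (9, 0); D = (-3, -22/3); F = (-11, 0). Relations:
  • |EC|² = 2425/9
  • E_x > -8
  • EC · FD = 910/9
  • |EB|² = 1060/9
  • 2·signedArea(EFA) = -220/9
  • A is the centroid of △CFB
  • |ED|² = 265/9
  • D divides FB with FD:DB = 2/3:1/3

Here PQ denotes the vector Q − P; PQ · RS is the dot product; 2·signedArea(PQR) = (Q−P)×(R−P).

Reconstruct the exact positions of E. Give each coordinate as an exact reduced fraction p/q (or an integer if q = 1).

E = (-7, -11/3)

1. E_x = -7  [EC · FD = 910/9 ∩ 2·signedArea(EFA) = -220/9]
2. E_y = -11/3  [EC · FD = 910/9 ∩ 2·signedArea(EFA) = -220/9]
   → E = (-7, -11/3)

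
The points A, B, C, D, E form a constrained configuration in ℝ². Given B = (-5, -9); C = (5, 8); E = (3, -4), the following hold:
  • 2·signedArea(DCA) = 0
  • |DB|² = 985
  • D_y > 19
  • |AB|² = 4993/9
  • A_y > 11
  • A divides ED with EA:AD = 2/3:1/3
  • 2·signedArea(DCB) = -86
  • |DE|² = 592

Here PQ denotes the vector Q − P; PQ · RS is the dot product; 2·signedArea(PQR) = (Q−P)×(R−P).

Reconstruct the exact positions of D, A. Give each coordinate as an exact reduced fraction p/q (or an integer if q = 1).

1. D_x = 7  [line 17·x + -10·y + 81 = 0 ∩ |DB|² = 985]
2. D_y = 20  [line 17·x + -10·y + 81 = 0 ∩ |DB|² = 985]
   → D = (7, 20)
3. A_x = 17/3  [2·signedArea(DCA) = 0 ∩ A divides ED with EA:AD = 2/3:1/3]
4. A_y = 12  [2·signedArea(DCA) = 0 ∩ A divides ED with EA:AD = 2/3:1/3]
   → A = (17/3, 12)

A = (17/3, 12)
D = (7, 20)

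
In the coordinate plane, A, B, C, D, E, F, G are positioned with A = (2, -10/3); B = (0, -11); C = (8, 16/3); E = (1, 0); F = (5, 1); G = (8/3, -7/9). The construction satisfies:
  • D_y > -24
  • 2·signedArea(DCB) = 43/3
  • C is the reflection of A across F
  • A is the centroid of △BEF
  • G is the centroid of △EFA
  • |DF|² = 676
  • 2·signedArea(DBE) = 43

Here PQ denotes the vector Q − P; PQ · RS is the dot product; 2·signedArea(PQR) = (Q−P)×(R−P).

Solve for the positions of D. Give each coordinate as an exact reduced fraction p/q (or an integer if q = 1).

1. D_x = -5  [2·signedArea(DCB) = 43/3 ∩ 2·signedArea(DBE) = 43]
2. D_y = -23  [2·signedArea(DCB) = 43/3 ∩ 2·signedArea(DBE) = 43]
   → D = (-5, -23)

D = (-5, -23)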